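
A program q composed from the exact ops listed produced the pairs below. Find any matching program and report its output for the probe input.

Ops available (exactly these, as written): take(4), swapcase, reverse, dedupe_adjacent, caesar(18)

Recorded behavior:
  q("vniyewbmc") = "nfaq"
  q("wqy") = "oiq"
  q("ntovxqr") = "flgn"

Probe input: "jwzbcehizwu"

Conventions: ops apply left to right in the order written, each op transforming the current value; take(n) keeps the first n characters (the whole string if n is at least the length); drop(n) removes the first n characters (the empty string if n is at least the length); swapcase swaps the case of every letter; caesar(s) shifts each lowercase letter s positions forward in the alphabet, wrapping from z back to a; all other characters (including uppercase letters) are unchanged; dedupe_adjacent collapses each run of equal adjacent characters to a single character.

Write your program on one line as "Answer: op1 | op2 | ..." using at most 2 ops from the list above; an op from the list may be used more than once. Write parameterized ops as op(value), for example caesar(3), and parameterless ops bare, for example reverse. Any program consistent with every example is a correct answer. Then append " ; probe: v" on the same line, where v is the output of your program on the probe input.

take(4) | caesar(18) ; probe: "bort"

Check, running the answer program on each example:
  "vniyewbmc" -> "vniy" -> "nfaq"
  "wqy" -> "wqy" -> "oiq"
  "ntovxqr" -> "ntov" -> "flgn"
  probe: "jwzbcehizwu" -> "jwzb" -> "bort"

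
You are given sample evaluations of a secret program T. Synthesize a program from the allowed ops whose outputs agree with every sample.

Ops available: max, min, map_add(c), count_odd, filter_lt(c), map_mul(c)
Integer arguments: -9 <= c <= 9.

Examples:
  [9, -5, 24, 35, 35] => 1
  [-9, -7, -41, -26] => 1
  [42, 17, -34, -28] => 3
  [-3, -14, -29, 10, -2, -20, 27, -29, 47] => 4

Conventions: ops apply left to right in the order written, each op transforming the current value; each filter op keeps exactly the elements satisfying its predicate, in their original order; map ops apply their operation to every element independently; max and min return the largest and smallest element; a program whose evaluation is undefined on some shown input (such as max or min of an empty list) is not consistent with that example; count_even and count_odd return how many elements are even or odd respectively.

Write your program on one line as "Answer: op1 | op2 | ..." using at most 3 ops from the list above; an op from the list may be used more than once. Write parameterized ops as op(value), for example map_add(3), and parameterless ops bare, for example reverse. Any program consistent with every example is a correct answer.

map_add(4) | map_add(-1) | count_odd

Check, running the answer program on each example:
  [9, -5, 24, 35, 35] -> [13, -1, 28, 39, 39] -> [12, -2, 27, 38, 38] -> 1
  [-9, -7, -41, -26] -> [-5, -3, -37, -22] -> [-6, -4, -38, -23] -> 1
  [42, 17, -34, -28] -> [46, 21, -30, -24] -> [45, 20, -31, -25] -> 3
  [-3, -14, -29, 10, -2, -20, 27, -29, 47] -> [1, -10, -25, 14, 2, -16, 31, -25, 51] -> [0, -11, -26, 13, 1, -17, 30, -26, 50] -> 4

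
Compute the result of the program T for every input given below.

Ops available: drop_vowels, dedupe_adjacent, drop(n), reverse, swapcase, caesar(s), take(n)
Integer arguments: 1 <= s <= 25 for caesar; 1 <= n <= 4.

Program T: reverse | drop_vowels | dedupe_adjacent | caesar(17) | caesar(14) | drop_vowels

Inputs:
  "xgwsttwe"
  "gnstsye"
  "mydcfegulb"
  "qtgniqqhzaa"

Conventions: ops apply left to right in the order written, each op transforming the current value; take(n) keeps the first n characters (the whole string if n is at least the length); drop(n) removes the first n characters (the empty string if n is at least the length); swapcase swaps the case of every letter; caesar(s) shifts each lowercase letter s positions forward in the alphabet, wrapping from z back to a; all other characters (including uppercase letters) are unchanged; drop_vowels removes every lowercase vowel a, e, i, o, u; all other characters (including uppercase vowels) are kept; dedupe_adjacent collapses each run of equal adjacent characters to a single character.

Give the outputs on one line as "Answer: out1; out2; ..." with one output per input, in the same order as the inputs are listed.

"byxblc"; "dxyxsl"; "gqlkhdr"; "mvslyv"

Execution, op by op:
  "xgwsttwe" -> "ewttswgx" -> "wttswgx" -> "wtswgx" -> "nkjnxo" -> "byxblc" -> "byxblc"
  "gnstsye" -> "eystsng" -> "ystsng" -> "ystsng" -> "pjkjex" -> "dxyxsl" -> "dxyxsl"
  "mydcfegulb" -> "blugefcdym" -> "blgfcdym" -> "blgfcdym" -> "scxwtupd" -> "gqlkhidr" -> "gqlkhdr"
  "qtgniqqhzaa" -> "aazhqqingtq" -> "zhqqngtq" -> "zhqngtq" -> "qyhexkh" -> "emvslyv" -> "mvslyv"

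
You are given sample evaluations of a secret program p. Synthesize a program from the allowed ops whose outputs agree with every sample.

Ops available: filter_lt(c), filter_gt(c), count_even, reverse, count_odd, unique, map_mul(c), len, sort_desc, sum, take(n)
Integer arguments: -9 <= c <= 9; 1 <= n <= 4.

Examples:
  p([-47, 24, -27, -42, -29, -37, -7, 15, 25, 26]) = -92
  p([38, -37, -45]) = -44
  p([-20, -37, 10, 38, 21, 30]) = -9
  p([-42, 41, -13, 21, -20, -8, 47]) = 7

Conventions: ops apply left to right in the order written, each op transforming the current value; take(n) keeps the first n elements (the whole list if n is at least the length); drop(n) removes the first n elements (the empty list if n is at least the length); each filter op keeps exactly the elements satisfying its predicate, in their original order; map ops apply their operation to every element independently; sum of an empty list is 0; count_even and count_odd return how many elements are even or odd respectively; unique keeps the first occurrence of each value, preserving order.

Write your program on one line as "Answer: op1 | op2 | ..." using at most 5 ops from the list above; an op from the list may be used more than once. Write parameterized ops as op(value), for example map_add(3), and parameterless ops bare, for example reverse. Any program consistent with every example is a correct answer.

take(4) | sort_desc | reverse | sum

Check, running the answer program on each example:
  [-47, 24, -27, -42, -29, -37, -7, 15, 25, 26] -> [-47, 24, -27, -42] -> [24, -27, -42, -47] -> [-47, -42, -27, 24] -> -92
  [38, -37, -45] -> [38, -37, -45] -> [38, -37, -45] -> [-45, -37, 38] -> -44
  [-20, -37, 10, 38, 21, 30] -> [-20, -37, 10, 38] -> [38, 10, -20, -37] -> [-37, -20, 10, 38] -> -9
  [-42, 41, -13, 21, -20, -8, 47] -> [-42, 41, -13, 21] -> [41, 21, -13, -42] -> [-42, -13, 21, 41] -> 7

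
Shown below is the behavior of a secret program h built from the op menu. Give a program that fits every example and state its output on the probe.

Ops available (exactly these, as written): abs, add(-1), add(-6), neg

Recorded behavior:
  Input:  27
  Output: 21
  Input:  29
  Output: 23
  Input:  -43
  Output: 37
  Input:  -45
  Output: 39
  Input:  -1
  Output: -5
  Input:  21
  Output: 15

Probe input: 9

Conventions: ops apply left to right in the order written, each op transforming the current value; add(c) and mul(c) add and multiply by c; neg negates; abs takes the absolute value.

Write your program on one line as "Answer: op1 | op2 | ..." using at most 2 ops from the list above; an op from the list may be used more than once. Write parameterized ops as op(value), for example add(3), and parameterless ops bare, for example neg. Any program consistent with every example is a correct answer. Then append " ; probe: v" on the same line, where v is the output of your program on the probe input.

abs | add(-6) ; probe: 3

Check, running the answer program on each example:
  27 -> 27 -> 21
  29 -> 29 -> 23
  -43 -> 43 -> 37
  -45 -> 45 -> 39
  -1 -> 1 -> -5
  21 -> 21 -> 15
  probe: 9 -> 9 -> 3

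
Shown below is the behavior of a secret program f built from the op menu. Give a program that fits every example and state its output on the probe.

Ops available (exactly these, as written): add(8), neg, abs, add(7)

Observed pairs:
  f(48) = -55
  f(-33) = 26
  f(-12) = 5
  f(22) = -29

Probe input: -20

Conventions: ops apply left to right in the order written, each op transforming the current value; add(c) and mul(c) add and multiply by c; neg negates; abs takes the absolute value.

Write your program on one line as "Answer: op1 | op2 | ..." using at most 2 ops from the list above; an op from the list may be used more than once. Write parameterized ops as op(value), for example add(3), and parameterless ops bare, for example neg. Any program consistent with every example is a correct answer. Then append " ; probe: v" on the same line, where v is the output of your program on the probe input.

add(7) | neg ; probe: 13

Check, running the answer program on each example:
  48 -> 55 -> -55
  -33 -> -26 -> 26
  -12 -> -5 -> 5
  22 -> 29 -> -29
  probe: -20 -> -13 -> 13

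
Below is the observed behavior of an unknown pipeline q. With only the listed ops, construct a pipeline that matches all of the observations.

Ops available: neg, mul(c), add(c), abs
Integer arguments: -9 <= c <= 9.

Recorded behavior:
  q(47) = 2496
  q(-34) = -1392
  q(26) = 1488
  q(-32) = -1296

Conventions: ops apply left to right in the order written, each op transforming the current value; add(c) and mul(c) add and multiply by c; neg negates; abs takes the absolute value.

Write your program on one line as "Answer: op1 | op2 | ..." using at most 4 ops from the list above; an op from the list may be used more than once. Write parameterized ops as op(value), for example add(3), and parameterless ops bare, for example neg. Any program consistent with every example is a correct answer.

add(5) | neg | mul(-6) | mul(8)

Check, running the answer program on each example:
  47 -> 52 -> -52 -> 312 -> 2496
  -34 -> -29 -> 29 -> -174 -> -1392
  26 -> 31 -> -31 -> 186 -> 1488
  -32 -> -27 -> 27 -> -162 -> -1296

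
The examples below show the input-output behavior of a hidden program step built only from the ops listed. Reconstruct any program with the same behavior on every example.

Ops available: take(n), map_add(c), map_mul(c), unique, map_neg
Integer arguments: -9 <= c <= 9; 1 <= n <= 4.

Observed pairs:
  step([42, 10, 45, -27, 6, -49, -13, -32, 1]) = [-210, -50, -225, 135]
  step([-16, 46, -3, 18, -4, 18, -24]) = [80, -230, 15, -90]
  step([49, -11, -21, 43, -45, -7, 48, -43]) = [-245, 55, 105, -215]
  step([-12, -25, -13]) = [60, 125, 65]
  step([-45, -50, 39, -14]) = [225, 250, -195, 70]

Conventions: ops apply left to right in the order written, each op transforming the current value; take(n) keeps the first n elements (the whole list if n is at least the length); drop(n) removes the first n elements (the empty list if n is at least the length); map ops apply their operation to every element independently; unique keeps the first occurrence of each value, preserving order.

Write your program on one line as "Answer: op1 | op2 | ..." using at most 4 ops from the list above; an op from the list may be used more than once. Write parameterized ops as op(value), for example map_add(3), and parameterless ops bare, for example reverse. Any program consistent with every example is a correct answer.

map_neg | take(4) | map_mul(5)

Check, running the answer program on each example:
  [42, 10, 45, -27, 6, -49, -13, -32, 1] -> [-42, -10, -45, 27, -6, 49, 13, 32, -1] -> [-42, -10, -45, 27] -> [-210, -50, -225, 135]
  [-16, 46, -3, 18, -4, 18, -24] -> [16, -46, 3, -18, 4, -18, 24] -> [16, -46, 3, -18] -> [80, -230, 15, -90]
  [49, -11, -21, 43, -45, -7, 48, -43] -> [-49, 11, 21, -43, 45, 7, -48, 43] -> [-49, 11, 21, -43] -> [-245, 55, 105, -215]
  [-12, -25, -13] -> [12, 25, 13] -> [12, 25, 13] -> [60, 125, 65]
  [-45, -50, 39, -14] -> [45, 50, -39, 14] -> [45, 50, -39, 14] -> [225, 250, -195, 70]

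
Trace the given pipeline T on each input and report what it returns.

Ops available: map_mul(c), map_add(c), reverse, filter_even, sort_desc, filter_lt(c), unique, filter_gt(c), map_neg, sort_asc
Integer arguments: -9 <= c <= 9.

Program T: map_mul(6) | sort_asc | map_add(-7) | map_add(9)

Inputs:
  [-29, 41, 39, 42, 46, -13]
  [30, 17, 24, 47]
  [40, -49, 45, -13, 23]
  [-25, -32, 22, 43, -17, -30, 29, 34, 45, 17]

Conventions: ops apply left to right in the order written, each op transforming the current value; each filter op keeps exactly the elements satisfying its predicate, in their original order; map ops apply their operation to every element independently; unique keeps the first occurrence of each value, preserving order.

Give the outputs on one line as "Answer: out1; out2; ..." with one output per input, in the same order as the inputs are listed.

[-172, -76, 236, 248, 254, 278]; [104, 146, 182, 284]; [-292, -76, 140, 242, 272]; [-190, -178, -148, -100, 104, 134, 176, 206, 260, 272]

Execution, op by op:
  [-29, 41, 39, 42, 46, -13] -> [-174, 246, 234, 252, 276, -78] -> [-174, -78, 234, 246, 252, 276] -> [-181, -85, 227, 239, 245, 269] -> [-172, -76, 236, 248, 254, 278]
  [30, 17, 24, 47] -> [180, 102, 144, 282] -> [102, 144, 180, 282] -> [95, 137, 173, 275] -> [104, 146, 182, 284]
  [40, -49, 45, -13, 23] -> [240, -294, 270, -78, 138] -> [-294, -78, 138, 240, 270] -> [-301, -85, 131, 233, 263] -> [-292, -76, 140, 242, 272]
  [-25, -32, 22, 43, -17, -30, 29, 34, 45, 17] -> [-150, -192, 132, 258, -102, -180, 174, 204, 270, 102] -> [-192, -180, -150, -102, 102, 132, 174, 204, 258, 270] -> [-199, -187, -157, -109, 95, 125, 167, 197, 251, 263] -> [-190, -178, -148, -100, 104, 134, 176, 206, 260, 272]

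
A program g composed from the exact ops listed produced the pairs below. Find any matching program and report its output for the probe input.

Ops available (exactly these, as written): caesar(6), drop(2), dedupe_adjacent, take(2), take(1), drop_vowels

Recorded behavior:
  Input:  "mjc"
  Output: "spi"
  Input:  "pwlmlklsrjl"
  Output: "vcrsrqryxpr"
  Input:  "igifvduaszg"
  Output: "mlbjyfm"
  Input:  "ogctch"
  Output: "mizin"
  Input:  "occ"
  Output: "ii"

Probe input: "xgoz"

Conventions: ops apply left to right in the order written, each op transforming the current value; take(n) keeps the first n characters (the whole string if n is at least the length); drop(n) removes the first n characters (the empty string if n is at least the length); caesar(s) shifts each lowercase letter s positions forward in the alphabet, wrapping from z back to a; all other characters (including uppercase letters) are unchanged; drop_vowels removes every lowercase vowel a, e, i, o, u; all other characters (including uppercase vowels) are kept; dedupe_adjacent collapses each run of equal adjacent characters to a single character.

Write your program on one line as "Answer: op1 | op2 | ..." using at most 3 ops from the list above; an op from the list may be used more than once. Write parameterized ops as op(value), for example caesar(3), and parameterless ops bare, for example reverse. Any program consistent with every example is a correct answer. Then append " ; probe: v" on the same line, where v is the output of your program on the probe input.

drop_vowels | caesar(6) ; probe: "dmf"

Check, running the answer program on each example:
  "mjc" -> "mjc" -> "spi"
  "pwlmlklsrjl" -> "pwlmlklsrjl" -> "vcrsrqryxpr"
  "igifvduaszg" -> "gfvdszg" -> "mlbjyfm"
  "ogctch" -> "gctch" -> "mizin"
  "occ" -> "cc" -> "ii"
  probe: "xgoz" -> "xgz" -> "dmf"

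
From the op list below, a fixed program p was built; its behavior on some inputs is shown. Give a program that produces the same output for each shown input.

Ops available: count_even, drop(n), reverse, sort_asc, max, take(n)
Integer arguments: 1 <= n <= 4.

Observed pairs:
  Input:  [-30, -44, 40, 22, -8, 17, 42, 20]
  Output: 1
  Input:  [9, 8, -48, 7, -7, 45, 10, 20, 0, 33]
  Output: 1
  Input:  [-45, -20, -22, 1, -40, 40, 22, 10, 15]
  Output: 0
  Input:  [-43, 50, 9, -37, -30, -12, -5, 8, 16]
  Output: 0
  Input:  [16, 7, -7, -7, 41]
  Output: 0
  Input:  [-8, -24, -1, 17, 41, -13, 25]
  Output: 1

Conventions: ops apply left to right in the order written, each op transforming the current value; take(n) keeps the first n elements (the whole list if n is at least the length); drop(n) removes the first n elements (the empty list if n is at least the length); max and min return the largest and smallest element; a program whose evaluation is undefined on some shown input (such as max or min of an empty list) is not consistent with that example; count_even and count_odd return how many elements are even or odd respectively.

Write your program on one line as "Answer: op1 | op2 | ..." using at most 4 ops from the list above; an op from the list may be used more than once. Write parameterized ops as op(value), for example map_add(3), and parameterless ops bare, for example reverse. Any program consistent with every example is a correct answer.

take(3) | sort_asc | take(1) | count_even

Check, running the answer program on each example:
  [-30, -44, 40, 22, -8, 17, 42, 20] -> [-30, -44, 40] -> [-44, -30, 40] -> [-44] -> 1
  [9, 8, -48, 7, -7, 45, 10, 20, 0, 33] -> [9, 8, -48] -> [-48, 8, 9] -> [-48] -> 1
  [-45, -20, -22, 1, -40, 40, 22, 10, 15] -> [-45, -20, -22] -> [-45, -22, -20] -> [-45] -> 0
  [-43, 50, 9, -37, -30, -12, -5, 8, 16] -> [-43, 50, 9] -> [-43, 9, 50] -> [-43] -> 0
  [16, 7, -7, -7, 41] -> [16, 7, -7] -> [-7, 7, 16] -> [-7] -> 0
  [-8, -24, -1, 17, 41, -13, 25] -> [-8, -24, -1] -> [-24, -8, -1] -> [-24] -> 1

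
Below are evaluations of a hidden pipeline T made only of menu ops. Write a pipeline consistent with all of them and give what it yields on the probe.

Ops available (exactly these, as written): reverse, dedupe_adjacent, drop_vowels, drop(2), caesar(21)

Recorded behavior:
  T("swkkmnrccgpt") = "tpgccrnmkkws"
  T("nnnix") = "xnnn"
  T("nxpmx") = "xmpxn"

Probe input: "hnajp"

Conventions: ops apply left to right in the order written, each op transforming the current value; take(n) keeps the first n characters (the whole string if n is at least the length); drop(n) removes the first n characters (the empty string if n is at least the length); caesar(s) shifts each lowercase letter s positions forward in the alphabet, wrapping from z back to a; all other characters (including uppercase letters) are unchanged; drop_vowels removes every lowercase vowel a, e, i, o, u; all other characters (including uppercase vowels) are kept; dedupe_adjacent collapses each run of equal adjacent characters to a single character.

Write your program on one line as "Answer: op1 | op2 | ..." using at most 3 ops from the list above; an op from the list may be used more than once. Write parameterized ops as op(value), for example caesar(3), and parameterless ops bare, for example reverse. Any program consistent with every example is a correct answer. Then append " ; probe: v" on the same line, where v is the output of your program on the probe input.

reverse | drop_vowels ; probe: "pjnh"

Check, running the answer program on each example:
  "swkkmnrccgpt" -> "tpgccrnmkkws" -> "tpgccrnmkkws"
  "nnnix" -> "xinnn" -> "xnnn"
  "nxpmx" -> "xmpxn" -> "xmpxn"
  probe: "hnajp" -> "pjanh" -> "pjnh"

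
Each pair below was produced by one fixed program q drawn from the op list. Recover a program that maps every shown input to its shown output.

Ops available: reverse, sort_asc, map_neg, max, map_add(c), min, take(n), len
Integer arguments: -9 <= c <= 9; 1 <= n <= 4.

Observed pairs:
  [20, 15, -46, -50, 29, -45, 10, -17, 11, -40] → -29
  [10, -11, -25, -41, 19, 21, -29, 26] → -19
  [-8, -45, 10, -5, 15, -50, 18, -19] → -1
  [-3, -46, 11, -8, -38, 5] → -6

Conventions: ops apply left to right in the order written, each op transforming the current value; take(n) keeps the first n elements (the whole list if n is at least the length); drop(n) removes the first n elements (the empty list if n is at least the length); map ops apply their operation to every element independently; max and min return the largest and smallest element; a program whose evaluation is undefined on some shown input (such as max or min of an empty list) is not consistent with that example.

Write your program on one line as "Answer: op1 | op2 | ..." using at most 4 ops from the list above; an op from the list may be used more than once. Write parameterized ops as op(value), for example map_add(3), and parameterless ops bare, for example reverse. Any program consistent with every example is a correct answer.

take(1) | map_add(9) | map_neg | max

Check, running the answer program on each example:
  [20, 15, -46, -50, 29, -45, 10, -17, 11, -40] -> [20] -> [29] -> [-29] -> -29
  [10, -11, -25, -41, 19, 21, -29, 26] -> [10] -> [19] -> [-19] -> -19
  [-8, -45, 10, -5, 15, -50, 18, -19] -> [-8] -> [1] -> [-1] -> -1
  [-3, -46, 11, -8, -38, 5] -> [-3] -> [6] -> [-6] -> -6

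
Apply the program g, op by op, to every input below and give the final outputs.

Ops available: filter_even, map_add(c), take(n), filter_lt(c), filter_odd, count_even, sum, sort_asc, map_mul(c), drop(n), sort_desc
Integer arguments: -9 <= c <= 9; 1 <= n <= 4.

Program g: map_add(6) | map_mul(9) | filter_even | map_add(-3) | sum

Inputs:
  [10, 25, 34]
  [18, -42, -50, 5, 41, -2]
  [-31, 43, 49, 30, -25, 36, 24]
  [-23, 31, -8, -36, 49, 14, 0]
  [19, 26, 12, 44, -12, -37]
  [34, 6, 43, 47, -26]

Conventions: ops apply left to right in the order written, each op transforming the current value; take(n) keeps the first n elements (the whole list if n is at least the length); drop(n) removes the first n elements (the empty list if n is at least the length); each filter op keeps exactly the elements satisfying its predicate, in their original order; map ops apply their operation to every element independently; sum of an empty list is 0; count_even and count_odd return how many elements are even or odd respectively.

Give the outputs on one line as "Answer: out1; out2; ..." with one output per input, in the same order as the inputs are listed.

498; -480; 963; -66; 834; 279

Execution, op by op:
  [10, 25, 34] -> [16, 31, 40] -> [144, 279, 360] -> [144, 360] -> [141, 357] -> 498
  [18, -42, -50, 5, 41, -2] -> [24, -36, -44, 11, 47, 4] -> [216, -324, -396, 99, 423, 36] -> [216, -324, -396, 36] -> [213, -327, -399, 33] -> -480
  [-31, 43, 49, 30, -25, 36, 24] -> [-25, 49, 55, 36, -19, 42, 30] -> [-225, 441, 495, 324, -171, 378, 270] -> [324, 378, 270] -> [321, 375, 267] -> 963
  [-23, 31, -8, -36, 49, 14, 0] -> [-17, 37, -2, -30, 55, 20, 6] -> [-153, 333, -18, -270, 495, 180, 54] -> [-18, -270, 180, 54] -> [-21, -273, 177, 51] -> -66
  [19, 26, 12, 44, -12, -37] -> [25, 32, 18, 50, -6, -31] -> [225, 288, 162, 450, -54, -279] -> [288, 162, 450, -54] -> [285, 159, 447, -57] -> 834
  [34, 6, 43, 47, -26] -> [40, 12, 49, 53, -20] -> [360, 108, 441, 477, -180] -> [360, 108, -180] -> [357, 105, -183] -> 279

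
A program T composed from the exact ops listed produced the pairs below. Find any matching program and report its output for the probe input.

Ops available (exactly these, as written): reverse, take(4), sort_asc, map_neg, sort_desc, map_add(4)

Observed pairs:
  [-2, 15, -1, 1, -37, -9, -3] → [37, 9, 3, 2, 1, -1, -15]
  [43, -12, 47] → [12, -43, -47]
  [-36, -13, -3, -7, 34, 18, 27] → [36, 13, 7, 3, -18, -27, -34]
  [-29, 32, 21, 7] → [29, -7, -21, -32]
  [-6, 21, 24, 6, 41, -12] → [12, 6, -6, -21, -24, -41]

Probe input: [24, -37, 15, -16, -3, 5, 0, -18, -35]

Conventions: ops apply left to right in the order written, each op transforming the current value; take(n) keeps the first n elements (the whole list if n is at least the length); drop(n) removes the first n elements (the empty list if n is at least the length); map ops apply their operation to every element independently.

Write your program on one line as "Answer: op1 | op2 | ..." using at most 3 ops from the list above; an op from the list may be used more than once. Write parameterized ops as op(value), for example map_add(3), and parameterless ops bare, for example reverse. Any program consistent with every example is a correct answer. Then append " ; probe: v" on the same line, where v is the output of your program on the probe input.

map_neg | reverse | sort_desc ; probe: [37, 35, 18, 16, 3, 0, -5, -15, -24]

Check, running the answer program on each example:
  [-2, 15, -1, 1, -37, -9, -3] -> [2, -15, 1, -1, 37, 9, 3] -> [3, 9, 37, -1, 1, -15, 2] -> [37, 9, 3, 2, 1, -1, -15]
  [43, -12, 47] -> [-43, 12, -47] -> [-47, 12, -43] -> [12, -43, -47]
  [-36, -13, -3, -7, 34, 18, 27] -> [36, 13, 3, 7, -34, -18, -27] -> [-27, -18, -34, 7, 3, 13, 36] -> [36, 13, 7, 3, -18, -27, -34]
  [-29, 32, 21, 7] -> [29, -32, -21, -7] -> [-7, -21, -32, 29] -> [29, -7, -21, -32]
  [-6, 21, 24, 6, 41, -12] -> [6, -21, -24, -6, -41, 12] -> [12, -41, -6, -24, -21, 6] -> [12, 6, -6, -21, -24, -41]
  probe: [24, -37, 15, -16, -3, 5, 0, -18, -35] -> [-24, 37, -15, 16, 3, -5, 0, 18, 35] -> [35, 18, 0, -5, 3, 16, -15, 37, -24] -> [37, 35, 18, 16, 3, 0, -5, -15, -24]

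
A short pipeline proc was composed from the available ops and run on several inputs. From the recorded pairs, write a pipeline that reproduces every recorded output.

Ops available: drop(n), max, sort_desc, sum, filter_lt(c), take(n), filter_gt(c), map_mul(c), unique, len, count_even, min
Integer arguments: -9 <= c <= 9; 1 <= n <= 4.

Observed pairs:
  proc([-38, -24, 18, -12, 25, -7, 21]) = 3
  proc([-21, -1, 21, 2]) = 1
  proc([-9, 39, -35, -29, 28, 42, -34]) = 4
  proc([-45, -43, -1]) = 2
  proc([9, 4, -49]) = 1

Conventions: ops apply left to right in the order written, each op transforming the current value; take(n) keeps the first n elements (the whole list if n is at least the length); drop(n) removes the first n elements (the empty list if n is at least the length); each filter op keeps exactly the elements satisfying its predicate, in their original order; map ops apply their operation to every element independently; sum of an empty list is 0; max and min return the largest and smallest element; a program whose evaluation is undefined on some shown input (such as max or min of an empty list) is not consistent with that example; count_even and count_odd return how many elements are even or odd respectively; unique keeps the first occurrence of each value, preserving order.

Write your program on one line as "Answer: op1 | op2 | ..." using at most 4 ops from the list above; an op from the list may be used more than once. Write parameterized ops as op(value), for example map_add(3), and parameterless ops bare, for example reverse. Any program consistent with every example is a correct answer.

filter_lt(-8) | map_mul(-8) | count_even

Check, running the answer program on each example:
  [-38, -24, 18, -12, 25, -7, 21] -> [-38, -24, -12] -> [304, 192, 96] -> 3
  [-21, -1, 21, 2] -> [-21] -> [168] -> 1
  [-9, 39, -35, -29, 28, 42, -34] -> [-9, -35, -29, -34] -> [72, 280, 232, 272] -> 4
  [-45, -43, -1] -> [-45, -43] -> [360, 344] -> 2
  [9, 4, -49] -> [-49] -> [392] -> 1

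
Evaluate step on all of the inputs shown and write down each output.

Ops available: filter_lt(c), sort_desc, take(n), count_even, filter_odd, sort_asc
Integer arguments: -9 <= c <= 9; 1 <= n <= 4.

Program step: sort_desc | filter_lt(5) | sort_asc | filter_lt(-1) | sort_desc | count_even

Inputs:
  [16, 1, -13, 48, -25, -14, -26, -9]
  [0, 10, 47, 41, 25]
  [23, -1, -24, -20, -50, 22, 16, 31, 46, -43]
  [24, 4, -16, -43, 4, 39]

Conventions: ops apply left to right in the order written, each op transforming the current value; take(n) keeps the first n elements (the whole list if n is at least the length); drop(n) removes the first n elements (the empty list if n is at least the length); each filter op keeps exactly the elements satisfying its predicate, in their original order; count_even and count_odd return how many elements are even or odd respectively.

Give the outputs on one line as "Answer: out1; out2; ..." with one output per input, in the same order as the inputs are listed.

Execution, op by op:
  [16, 1, -13, 48, -25, -14, -26, -9] -> [48, 16, 1, -9, -13, -14, -25, -26] -> [1, -9, -13, -14, -25, -26] -> [-26, -25, -14, -13, -9, 1] -> [-26, -25, -14, -13, -9] -> [-9, -13, -14, -25, -26] -> 2
  [0, 10, 47, 41, 25] -> [47, 41, 25, 10, 0] -> [0] -> [0] -> [] -> [] -> 0
  [23, -1, -24, -20, -50, 22, 16, 31, 46, -43] -> [46, 31, 23, 22, 16, -1, -20, -24, -43, -50] -> [-1, -20, -24, -43, -50] -> [-50, -43, -24, -20, -1] -> [-50, -43, -24, -20] -> [-20, -24, -43, -50] -> 3
  [24, 4, -16, -43, 4, 39] -> [39, 24, 4, 4, -16, -43] -> [4, 4, -16, -43] -> [-43, -16, 4, 4] -> [-43, -16] -> [-16, -43] -> 1

2; 0; 3; 1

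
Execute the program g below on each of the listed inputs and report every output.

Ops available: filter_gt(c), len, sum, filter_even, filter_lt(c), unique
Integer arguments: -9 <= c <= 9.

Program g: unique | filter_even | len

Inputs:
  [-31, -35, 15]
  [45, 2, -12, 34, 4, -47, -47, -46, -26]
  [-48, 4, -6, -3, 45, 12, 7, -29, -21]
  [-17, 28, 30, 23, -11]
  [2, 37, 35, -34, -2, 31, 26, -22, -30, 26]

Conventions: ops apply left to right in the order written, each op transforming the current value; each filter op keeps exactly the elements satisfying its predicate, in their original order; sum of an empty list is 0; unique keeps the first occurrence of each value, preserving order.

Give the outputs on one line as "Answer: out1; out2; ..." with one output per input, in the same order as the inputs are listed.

Execution, op by op:
  [-31, -35, 15] -> [-31, -35, 15] -> [] -> 0
  [45, 2, -12, 34, 4, -47, -47, -46, -26] -> [45, 2, -12, 34, 4, -47, -46, -26] -> [2, -12, 34, 4, -46, -26] -> 6
  [-48, 4, -6, -3, 45, 12, 7, -29, -21] -> [-48, 4, -6, -3, 45, 12, 7, -29, -21] -> [-48, 4, -6, 12] -> 4
  [-17, 28, 30, 23, -11] -> [-17, 28, 30, 23, -11] -> [28, 30] -> 2
  [2, 37, 35, -34, -2, 31, 26, -22, -30, 26] -> [2, 37, 35, -34, -2, 31, 26, -22, -30] -> [2, -34, -2, 26, -22, -30] -> 6

0; 6; 4; 2; 6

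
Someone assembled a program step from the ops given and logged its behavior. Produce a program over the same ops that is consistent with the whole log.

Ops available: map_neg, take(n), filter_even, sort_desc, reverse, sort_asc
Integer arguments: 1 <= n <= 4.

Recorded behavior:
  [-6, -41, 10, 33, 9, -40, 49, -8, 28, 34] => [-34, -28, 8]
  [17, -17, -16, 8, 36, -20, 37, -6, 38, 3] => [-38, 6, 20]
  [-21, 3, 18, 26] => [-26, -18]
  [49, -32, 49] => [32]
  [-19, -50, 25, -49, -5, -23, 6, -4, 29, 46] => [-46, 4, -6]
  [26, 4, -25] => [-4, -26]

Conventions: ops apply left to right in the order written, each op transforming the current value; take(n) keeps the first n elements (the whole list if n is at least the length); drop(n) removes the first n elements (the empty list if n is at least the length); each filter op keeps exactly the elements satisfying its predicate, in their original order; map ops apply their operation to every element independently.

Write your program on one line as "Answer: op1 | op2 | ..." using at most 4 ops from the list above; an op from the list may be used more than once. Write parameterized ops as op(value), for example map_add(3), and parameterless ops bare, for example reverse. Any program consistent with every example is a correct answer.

reverse | filter_even | map_neg | take(3)

Check, running the answer program on each example:
  [-6, -41, 10, 33, 9, -40, 49, -8, 28, 34] -> [34, 28, -8, 49, -40, 9, 33, 10, -41, -6] -> [34, 28, -8, -40, 10, -6] -> [-34, -28, 8, 40, -10, 6] -> [-34, -28, 8]
  [17, -17, -16, 8, 36, -20, 37, -6, 38, 3] -> [3, 38, -6, 37, -20, 36, 8, -16, -17, 17] -> [38, -6, -20, 36, 8, -16] -> [-38, 6, 20, -36, -8, 16] -> [-38, 6, 20]
  [-21, 3, 18, 26] -> [26, 18, 3, -21] -> [26, 18] -> [-26, -18] -> [-26, -18]
  [49, -32, 49] -> [49, -32, 49] -> [-32] -> [32] -> [32]
  [-19, -50, 25, -49, -5, -23, 6, -4, 29, 46] -> [46, 29, -4, 6, -23, -5, -49, 25, -50, -19] -> [46, -4, 6, -50] -> [-46, 4, -6, 50] -> [-46, 4, -6]
  [26, 4, -25] -> [-25, 4, 26] -> [4, 26] -> [-4, -26] -> [-4, -26]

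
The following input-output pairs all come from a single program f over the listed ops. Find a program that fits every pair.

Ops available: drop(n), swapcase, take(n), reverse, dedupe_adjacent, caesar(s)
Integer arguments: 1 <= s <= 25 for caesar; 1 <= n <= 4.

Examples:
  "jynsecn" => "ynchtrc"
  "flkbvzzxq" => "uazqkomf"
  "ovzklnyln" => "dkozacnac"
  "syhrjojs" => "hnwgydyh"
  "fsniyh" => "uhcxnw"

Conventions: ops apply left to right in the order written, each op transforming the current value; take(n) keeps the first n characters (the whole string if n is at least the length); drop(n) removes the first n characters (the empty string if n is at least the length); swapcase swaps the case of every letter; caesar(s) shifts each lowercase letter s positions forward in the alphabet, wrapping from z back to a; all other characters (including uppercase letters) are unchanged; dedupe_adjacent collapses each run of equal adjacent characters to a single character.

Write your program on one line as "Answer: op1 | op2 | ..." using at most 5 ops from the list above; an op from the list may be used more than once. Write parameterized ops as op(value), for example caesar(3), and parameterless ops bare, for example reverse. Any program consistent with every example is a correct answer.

swapcase | dedupe_adjacent | swapcase | caesar(15)

Check, running the answer program on each example:
  "jynsecn" -> "JYNSECN" -> "JYNSECN" -> "jynsecn" -> "ynchtrc"
  "flkbvzzxq" -> "FLKBVZZXQ" -> "FLKBVZXQ" -> "flkbvzxq" -> "uazqkomf"
  "ovzklnyln" -> "OVZKLNYLN" -> "OVZKLNYLN" -> "ovzklnyln" -> "dkozacnac"
  "syhrjojs" -> "SYHRJOJS" -> "SYHRJOJS" -> "syhrjojs" -> "hnwgydyh"
  "fsniyh" -> "FSNIYH" -> "FSNIYH" -> "fsniyh" -> "uhcxnw"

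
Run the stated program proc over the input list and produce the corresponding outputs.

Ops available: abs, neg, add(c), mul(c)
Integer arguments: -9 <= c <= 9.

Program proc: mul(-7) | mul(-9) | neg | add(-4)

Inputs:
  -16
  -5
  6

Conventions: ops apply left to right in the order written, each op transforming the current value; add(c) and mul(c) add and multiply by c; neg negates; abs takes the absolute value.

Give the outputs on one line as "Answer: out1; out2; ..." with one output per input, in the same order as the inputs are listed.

1004; 311; -382

Execution, op by op:
  -16 -> 112 -> -1008 -> 1008 -> 1004
  -5 -> 35 -> -315 -> 315 -> 311
  6 -> -42 -> 378 -> -378 -> -382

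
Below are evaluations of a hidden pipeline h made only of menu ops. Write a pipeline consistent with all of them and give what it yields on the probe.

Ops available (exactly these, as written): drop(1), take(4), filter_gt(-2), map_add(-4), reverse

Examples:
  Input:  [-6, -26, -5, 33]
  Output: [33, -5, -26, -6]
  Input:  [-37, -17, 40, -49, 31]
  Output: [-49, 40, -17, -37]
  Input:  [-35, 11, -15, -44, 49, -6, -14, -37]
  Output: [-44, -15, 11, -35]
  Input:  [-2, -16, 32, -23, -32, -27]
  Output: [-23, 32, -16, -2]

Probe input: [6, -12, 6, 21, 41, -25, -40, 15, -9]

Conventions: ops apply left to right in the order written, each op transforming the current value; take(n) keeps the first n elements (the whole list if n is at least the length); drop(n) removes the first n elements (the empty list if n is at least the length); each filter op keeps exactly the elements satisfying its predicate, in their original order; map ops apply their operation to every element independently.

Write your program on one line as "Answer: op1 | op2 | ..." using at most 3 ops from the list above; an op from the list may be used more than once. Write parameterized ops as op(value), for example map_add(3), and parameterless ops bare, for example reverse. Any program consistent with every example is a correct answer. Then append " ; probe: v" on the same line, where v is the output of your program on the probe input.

take(4) | reverse ; probe: [21, 6, -12, 6]

Check, running the answer program on each example:
  [-6, -26, -5, 33] -> [-6, -26, -5, 33] -> [33, -5, -26, -6]
  [-37, -17, 40, -49, 31] -> [-37, -17, 40, -49] -> [-49, 40, -17, -37]
  [-35, 11, -15, -44, 49, -6, -14, -37] -> [-35, 11, -15, -44] -> [-44, -15, 11, -35]
  [-2, -16, 32, -23, -32, -27] -> [-2, -16, 32, -23] -> [-23, 32, -16, -2]
  probe: [6, -12, 6, 21, 41, -25, -40, 15, -9] -> [6, -12, 6, 21] -> [21, 6, -12, 6]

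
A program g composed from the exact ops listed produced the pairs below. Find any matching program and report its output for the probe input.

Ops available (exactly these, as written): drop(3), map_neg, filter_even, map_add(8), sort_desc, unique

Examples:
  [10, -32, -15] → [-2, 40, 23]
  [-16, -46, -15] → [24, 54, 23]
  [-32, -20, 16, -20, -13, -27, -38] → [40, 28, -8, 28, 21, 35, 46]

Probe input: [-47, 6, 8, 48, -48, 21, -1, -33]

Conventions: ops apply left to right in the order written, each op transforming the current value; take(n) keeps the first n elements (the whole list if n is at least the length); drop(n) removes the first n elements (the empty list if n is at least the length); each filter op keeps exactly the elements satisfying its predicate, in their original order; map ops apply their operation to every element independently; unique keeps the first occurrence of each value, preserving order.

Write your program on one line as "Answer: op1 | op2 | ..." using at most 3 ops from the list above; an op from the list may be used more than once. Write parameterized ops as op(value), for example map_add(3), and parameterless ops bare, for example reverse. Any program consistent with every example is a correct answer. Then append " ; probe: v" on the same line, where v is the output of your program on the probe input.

map_neg | map_add(8) ; probe: [55, 2, 0, -40, 56, -13, 9, 41]

Check, running the answer program on each example:
  [10, -32, -15] -> [-10, 32, 15] -> [-2, 40, 23]
  [-16, -46, -15] -> [16, 46, 15] -> [24, 54, 23]
  [-32, -20, 16, -20, -13, -27, -38] -> [32, 20, -16, 20, 13, 27, 38] -> [40, 28, -8, 28, 21, 35, 46]
  probe: [-47, 6, 8, 48, -48, 21, -1, -33] -> [47, -6, -8, -48, 48, -21, 1, 33] -> [55, 2, 0, -40, 56, -13, 9, 41]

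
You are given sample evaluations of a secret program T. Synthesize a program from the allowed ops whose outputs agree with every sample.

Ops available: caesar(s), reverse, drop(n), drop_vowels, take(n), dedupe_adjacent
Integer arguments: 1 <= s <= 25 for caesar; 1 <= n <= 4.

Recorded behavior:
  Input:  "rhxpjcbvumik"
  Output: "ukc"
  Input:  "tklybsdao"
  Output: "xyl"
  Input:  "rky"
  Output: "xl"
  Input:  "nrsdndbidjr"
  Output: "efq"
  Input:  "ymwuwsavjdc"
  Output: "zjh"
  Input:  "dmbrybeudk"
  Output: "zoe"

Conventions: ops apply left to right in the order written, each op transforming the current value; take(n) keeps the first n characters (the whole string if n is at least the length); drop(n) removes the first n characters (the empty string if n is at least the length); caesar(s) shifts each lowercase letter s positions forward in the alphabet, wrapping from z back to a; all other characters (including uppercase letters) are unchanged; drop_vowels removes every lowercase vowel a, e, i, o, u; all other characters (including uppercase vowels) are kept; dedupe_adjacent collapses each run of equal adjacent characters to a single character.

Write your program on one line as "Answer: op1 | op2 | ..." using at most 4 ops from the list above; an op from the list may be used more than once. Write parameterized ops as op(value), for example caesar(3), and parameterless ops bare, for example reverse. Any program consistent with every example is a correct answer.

take(4) | drop(1) | caesar(13)

Check, running the answer program on each example:
  "rhxpjcbvumik" -> "rhxp" -> "hxp" -> "ukc"
  "tklybsdao" -> "tkly" -> "kly" -> "xyl"
  "rky" -> "rky" -> "ky" -> "xl"
  "nrsdndbidjr" -> "nrsd" -> "rsd" -> "efq"
  "ymwuwsavjdc" -> "ymwu" -> "mwu" -> "zjh"
  "dmbrybeudk" -> "dmbr" -> "mbr" -> "zoe"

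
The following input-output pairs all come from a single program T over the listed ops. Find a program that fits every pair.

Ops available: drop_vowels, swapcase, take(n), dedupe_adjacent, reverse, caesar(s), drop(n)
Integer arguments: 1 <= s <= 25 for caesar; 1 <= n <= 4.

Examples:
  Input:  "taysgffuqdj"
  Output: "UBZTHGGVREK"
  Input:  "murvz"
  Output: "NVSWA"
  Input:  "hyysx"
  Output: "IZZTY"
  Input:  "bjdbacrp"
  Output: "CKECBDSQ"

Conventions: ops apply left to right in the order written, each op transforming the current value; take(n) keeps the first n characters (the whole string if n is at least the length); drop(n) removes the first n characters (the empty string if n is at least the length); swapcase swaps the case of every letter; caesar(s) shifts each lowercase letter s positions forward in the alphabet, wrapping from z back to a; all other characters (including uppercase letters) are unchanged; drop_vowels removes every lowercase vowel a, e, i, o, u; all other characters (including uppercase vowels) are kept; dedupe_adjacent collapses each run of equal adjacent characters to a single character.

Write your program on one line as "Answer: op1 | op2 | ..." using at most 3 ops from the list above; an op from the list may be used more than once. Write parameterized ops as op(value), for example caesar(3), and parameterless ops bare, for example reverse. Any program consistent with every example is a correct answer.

caesar(2) | caesar(25) | swapcase

Check, running the answer program on each example:
  "taysgffuqdj" -> "vcauihhwsfl" -> "ubzthggvrek" -> "UBZTHGGVREK"
  "murvz" -> "owtxb" -> "nvswa" -> "NVSWA"
  "hyysx" -> "jaauz" -> "izzty" -> "IZZTY"
  "bjdbacrp" -> "dlfdcetr" -> "ckecbdsq" -> "CKECBDSQ"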